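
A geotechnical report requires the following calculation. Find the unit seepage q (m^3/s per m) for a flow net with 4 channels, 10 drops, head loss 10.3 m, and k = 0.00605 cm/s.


Convert k to m/s for unit consistency with H:
k = 0.00605 cm/s = 0.00605 / 100 m/s = 6.05e-05 m/s
Using q = k * H * Nf / Nd
Nf / Nd = 4 / 10 = 0.4
q = 6.05e-05 * 10.3 * 0.4
q = 0.0002493 m^3/s per m


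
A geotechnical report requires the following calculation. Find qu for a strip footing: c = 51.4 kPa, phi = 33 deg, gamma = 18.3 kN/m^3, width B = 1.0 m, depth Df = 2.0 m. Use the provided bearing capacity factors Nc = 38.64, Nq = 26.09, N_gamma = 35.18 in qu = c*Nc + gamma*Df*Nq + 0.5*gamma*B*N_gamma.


Compute qu = c*Nc + gamma*Df*Nq + 0.5*gamma*B*N_gamma
Term 1: 51.4 * 38.64 = 1986.096
Term 2: 18.3 * 2.0 * 26.09 = 954.894
Term 3: 0.5 * 18.3 * 1.0 * 35.18 = 321.897
qu = 1986.096 + 954.894 + 321.897
qu = 3262.89 kPa


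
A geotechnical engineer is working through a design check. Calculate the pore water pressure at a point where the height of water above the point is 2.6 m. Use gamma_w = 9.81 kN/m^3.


Using u = gamma_w * h_w
u = 9.81 * 2.6
u = 25.51 kPa


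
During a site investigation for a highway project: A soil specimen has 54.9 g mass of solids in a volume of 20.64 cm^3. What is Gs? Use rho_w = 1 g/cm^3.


Using Gs = m_s / (V_s * rho_w)
Since rho_w = 1 g/cm^3:
Gs = 54.9 / 20.64
Gs = 2.66


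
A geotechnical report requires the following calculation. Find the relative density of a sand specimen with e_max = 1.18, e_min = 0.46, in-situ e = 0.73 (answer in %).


Result: 62.5 %

Derivation:
Using Dr = (e_max - e) / (e_max - e_min) * 100
e_max - e = 1.18 - 0.73 = 0.45
e_max - e_min = 1.18 - 0.46 = 0.72
Dr = 0.45 / 0.72 * 100
Dr = 62.5 %


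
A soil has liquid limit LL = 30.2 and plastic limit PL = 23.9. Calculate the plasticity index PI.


Result: 6.3

Derivation:
Using PI = LL - PL
PI = 30.2 - 23.9
PI = 6.3


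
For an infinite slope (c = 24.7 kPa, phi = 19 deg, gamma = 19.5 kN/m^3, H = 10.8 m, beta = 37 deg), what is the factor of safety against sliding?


Using Fs = c / (gamma*H*sin(beta)*cos(beta)) + tan(phi)/tan(beta)
Cohesion contribution = 24.7 / (19.5*10.8*sin(37)*cos(37))
Cohesion contribution = 0.244021
Friction contribution = tan(19)/tan(37) = 0.456938
Fs = 0.244021 + 0.456938
Fs = 0.701


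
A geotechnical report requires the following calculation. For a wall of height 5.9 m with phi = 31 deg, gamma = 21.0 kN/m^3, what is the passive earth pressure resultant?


Result: 1141.85 kN/m

Derivation:
Compute passive earth pressure coefficient:
Kp = tan^2(45 + phi/2) = tan^2(60.5) = 3.124035
Compute passive force:
Pp = 0.5 * Kp * gamma * H^2
Pp = 0.5 * 3.124035 * 21.0 * 5.9^2
Pp = 1141.85 kN/m


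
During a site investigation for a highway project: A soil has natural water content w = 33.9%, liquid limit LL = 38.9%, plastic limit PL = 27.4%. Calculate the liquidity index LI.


First compute the plasticity index:
PI = LL - PL = 38.9 - 27.4 = 11.5
Then compute the liquidity index:
LI = (w - PL) / PI
LI = (33.9 - 27.4) / 11.5
LI = 0.565


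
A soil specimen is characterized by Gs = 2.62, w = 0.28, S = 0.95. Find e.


Using the relation e = Gs * w / S
e = 2.62 * 0.28 / 0.95
e = 0.7722


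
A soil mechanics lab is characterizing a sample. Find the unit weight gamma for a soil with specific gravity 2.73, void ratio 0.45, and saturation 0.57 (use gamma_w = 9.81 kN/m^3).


Using gamma = gamma_w * (Gs + S*e) / (1 + e)
Numerator: Gs + S*e = 2.73 + 0.57*0.45 = 2.9865
Denominator: 1 + e = 1 + 0.45 = 1.45
gamma = 9.81 * 2.9865 / 1.45
gamma = 20.205 kN/m^3


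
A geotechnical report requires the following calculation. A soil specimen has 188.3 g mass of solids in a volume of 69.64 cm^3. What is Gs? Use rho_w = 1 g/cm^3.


Using Gs = m_s / (V_s * rho_w)
Since rho_w = 1 g/cm^3:
Gs = 188.3 / 69.64
Gs = 2.704


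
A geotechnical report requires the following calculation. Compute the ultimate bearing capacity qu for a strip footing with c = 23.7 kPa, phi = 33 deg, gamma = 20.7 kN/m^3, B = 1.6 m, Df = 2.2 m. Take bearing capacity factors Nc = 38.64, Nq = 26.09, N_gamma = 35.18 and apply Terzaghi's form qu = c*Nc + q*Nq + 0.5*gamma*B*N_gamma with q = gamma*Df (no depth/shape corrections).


Result: 2686.49 kPa

Derivation:
Compute qu = c*Nc + gamma*Df*Nq + 0.5*gamma*B*N_gamma
Term 1: 23.7 * 38.64 = 915.768
Term 2: 20.7 * 2.2 * 26.09 = 1188.1386
Term 3: 0.5 * 20.7 * 1.6 * 35.18 = 582.5808
qu = 915.768 + 1188.1386 + 582.5808
qu = 2686.49 kPa


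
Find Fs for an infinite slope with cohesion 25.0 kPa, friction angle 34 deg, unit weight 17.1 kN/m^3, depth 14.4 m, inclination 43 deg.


Result: 0.927

Derivation:
Using Fs = c / (gamma*H*sin(beta)*cos(beta)) + tan(phi)/tan(beta)
Cohesion contribution = 25.0 / (17.1*14.4*sin(43)*cos(43))
Cohesion contribution = 0.20355
Friction contribution = tan(34)/tan(43) = 0.723322
Fs = 0.20355 + 0.723322
Fs = 0.927


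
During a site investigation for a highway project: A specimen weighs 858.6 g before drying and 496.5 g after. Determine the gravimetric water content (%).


Using w = (m_wet - m_dry) / m_dry * 100
m_wet - m_dry = 858.6 - 496.5 = 362.1 g
w = 362.1 / 496.5 * 100
w = 72.93 %


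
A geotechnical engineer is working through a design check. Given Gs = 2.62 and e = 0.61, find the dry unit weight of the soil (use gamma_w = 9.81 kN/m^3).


Using gamma_d = Gs * gamma_w / (1 + e)
gamma_d = 2.62 * 9.81 / (1 + 0.61)
gamma_d = 2.62 * 9.81 / 1.61
gamma_d = 15.964 kN/m^3


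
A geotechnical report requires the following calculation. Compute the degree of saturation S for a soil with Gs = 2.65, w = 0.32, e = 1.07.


Result: 0.7925

Derivation:
Using S = Gs * w / e
S = 2.65 * 0.32 / 1.07
S = 0.7925


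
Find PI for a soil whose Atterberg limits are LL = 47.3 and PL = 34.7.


Using PI = LL - PL
PI = 47.3 - 34.7
PI = 12.6


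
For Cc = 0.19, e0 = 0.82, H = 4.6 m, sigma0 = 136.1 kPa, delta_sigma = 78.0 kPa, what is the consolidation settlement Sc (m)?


Result: 0.0945 m

Derivation:
Using Sc = Cc * H / (1 + e0) * log10((sigma0 + delta_sigma) / sigma0)
Stress ratio = (136.1 + 78.0) / 136.1 = 1.57311
log10(1.57311) = 0.196759
Cc * H / (1 + e0) = 0.19 * 4.6 / (1 + 0.82) = 0.48022
Sc = 0.48022 * 0.196759
Sc = 0.0945 m


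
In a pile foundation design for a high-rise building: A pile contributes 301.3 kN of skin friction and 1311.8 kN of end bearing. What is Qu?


Using Qu = Qf + Qb
Qu = 301.3 + 1311.8
Qu = 1613.1 kN


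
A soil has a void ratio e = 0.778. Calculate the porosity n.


Using the relation n = e / (1 + e)
n = 0.778 / (1 + 0.778)
n = 0.778 / 1.778
n = 0.4376


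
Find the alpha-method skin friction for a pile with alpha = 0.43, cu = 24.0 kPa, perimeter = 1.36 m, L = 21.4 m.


Using Qs = alpha * cu * perimeter * L
Qs = 0.43 * 24.0 * 1.36 * 21.4
Qs = 300.35 kN


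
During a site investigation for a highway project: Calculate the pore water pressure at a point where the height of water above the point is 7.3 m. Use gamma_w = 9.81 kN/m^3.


Result: 71.61 kPa

Derivation:
Using u = gamma_w * h_w
u = 9.81 * 7.3
u = 71.61 kPa


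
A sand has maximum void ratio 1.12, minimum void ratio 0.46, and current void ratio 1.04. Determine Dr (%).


Using Dr = (e_max - e) / (e_max - e_min) * 100
e_max - e = 1.12 - 1.04 = 0.08
e_max - e_min = 1.12 - 0.46 = 0.66
Dr = 0.08 / 0.66 * 100
Dr = 12.12 %


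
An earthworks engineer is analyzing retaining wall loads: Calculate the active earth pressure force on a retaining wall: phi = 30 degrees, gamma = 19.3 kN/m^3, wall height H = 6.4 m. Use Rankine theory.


Compute active earth pressure coefficient:
Ka = tan^2(45 - phi/2) = tan^2(30.0) = 0.333333
Compute active force:
Pa = 0.5 * Ka * gamma * H^2
Pa = 0.5 * 0.333333 * 19.3 * 6.4^2
Pa = 131.75 kN/m


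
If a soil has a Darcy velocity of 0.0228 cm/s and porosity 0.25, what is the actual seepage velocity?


Result: 0.0912 cm/s

Derivation:
Using v_s = v_d / n
v_s = 0.0228 / 0.25
v_s = 0.0912 cm/s


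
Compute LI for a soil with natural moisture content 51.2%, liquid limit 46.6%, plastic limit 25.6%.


Result: 1.219

Derivation:
First compute the plasticity index:
PI = LL - PL = 46.6 - 25.6 = 21.0
Then compute the liquidity index:
LI = (w - PL) / PI
LI = (51.2 - 25.6) / 21.0
LI = 1.219


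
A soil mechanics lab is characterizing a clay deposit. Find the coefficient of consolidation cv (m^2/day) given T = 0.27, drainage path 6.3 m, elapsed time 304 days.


Using cv = T * H_dr^2 / t
H_dr^2 = 6.3^2 = 39.69
cv = 0.27 * 39.69 / 304
cv = 0.03525 m^2/day


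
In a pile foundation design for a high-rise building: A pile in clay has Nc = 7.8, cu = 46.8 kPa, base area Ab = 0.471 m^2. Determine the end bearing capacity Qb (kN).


Result: 171.93 kN

Derivation:
Using Qb = Nc * cu * Ab
Qb = 7.8 * 46.8 * 0.471
Qb = 171.93 kN


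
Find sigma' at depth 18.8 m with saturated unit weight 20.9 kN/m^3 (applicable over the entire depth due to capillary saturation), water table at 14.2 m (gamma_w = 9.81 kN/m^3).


Result: 347.79 kPa

Derivation:
Total stress = gamma_sat * depth
sigma = 20.9 * 18.8 = 392.92 kPa
Pore water pressure u = gamma_w * (depth - d_wt)
u = 9.81 * (18.8 - 14.2) = 45.126 kPa
Effective stress = sigma - u
sigma' = 392.92 - 45.126 = 347.79 kPa


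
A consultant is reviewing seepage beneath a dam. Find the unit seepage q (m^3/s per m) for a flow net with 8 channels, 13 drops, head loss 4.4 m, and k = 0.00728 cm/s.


Convert k to m/s for unit consistency with H:
k = 0.00728 cm/s = 0.00728 / 100 m/s = 7.28e-05 m/s
Using q = k * H * Nf / Nd
Nf / Nd = 8 / 13 = 0.6154
q = 7.28e-05 * 4.4 * 0.6154
q = 0.0001971 m^3/s per m


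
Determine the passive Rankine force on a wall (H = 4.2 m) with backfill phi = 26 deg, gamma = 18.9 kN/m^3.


Compute passive earth pressure coefficient:
Kp = tan^2(45 + phi/2) = tan^2(58.0) = 2.561071
Compute passive force:
Pp = 0.5 * Kp * gamma * H^2
Pp = 0.5 * 2.561071 * 18.9 * 4.2^2
Pp = 426.93 kN/m


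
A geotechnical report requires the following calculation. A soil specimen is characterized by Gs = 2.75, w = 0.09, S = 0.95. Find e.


Result: 0.2605

Derivation:
Using the relation e = Gs * w / S
e = 2.75 * 0.09 / 0.95
e = 0.2605


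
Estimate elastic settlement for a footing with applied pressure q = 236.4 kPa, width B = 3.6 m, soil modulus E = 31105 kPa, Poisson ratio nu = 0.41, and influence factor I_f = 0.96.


Using Se = q * B * (1 - nu^2) * I_f / E
1 - nu^2 = 1 - 0.41^2 = 0.8319
Se = 236.4 * 3.6 * 0.8319 * 0.96 / 31105
Se = 0.021851 m
Convert to mm: Se = 0.021851 * 1000 = 21.851 mm


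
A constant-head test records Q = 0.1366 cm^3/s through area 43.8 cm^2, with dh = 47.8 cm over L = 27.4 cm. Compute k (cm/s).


Result: 0.001788 cm/s

Derivation:
Compute hydraulic gradient:
i = dh / L = 47.8 / 27.4 = 1.74453
Then apply Darcy's law:
k = Q / (A * i)
k = 0.1366 / (43.8 * 1.74453)
k = 0.1366 / 76.4102
k = 0.001788 cm/s


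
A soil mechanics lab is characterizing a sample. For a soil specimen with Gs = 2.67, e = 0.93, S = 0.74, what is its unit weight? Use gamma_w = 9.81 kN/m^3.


Using gamma = gamma_w * (Gs + S*e) / (1 + e)
Numerator: Gs + S*e = 2.67 + 0.74*0.93 = 3.3582
Denominator: 1 + e = 1 + 0.93 = 1.93
gamma = 9.81 * 3.3582 / 1.93
gamma = 17.069 kN/m^3


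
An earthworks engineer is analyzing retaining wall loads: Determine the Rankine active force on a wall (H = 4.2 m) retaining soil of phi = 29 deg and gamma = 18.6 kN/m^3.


Compute active earth pressure coefficient:
Ka = tan^2(45 - phi/2) = tan^2(30.5) = 0.346974
Compute active force:
Pa = 0.5 * Ka * gamma * H^2
Pa = 0.5 * 0.346974 * 18.6 * 4.2^2
Pa = 56.92 kN/m


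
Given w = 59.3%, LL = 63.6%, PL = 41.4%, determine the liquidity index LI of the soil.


First compute the plasticity index:
PI = LL - PL = 63.6 - 41.4 = 22.2
Then compute the liquidity index:
LI = (w - PL) / PI
LI = (59.3 - 41.4) / 22.2
LI = 0.806


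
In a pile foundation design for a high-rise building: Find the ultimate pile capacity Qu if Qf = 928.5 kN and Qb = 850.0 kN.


Using Qu = Qf + Qb
Qu = 928.5 + 850.0
Qu = 1778.5 kN


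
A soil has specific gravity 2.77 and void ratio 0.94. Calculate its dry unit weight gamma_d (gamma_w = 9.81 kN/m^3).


Using gamma_d = Gs * gamma_w / (1 + e)
gamma_d = 2.77 * 9.81 / (1 + 0.94)
gamma_d = 2.77 * 9.81 / 1.94
gamma_d = 14.007 kN/m^3


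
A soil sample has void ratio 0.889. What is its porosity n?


Using the relation n = e / (1 + e)
n = 0.889 / (1 + 0.889)
n = 0.889 / 1.889
n = 0.4706


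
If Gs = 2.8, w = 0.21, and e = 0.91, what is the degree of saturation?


Using S = Gs * w / e
S = 2.8 * 0.21 / 0.91
S = 0.6462


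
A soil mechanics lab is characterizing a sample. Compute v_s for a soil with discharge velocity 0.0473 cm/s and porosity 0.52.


Using v_s = v_d / n
v_s = 0.0473 / 0.52
v_s = 0.09096 cm/s


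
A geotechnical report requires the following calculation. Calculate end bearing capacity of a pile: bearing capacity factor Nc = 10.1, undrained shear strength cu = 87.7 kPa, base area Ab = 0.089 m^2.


Result: 78.83 kN

Derivation:
Using Qb = Nc * cu * Ab
Qb = 10.1 * 87.7 * 0.089
Qb = 78.83 kN


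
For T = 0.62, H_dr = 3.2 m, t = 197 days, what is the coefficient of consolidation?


Result: 0.03223 m^2/day

Derivation:
Using cv = T * H_dr^2 / t
H_dr^2 = 3.2^2 = 10.24
cv = 0.62 * 10.24 / 197
cv = 0.03223 m^2/day


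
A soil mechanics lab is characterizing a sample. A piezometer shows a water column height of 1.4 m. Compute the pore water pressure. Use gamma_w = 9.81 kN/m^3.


Using u = gamma_w * h_w
u = 9.81 * 1.4
u = 13.73 kPa


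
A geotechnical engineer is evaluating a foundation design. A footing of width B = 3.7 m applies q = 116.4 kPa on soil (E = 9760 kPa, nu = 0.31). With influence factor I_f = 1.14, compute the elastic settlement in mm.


Using Se = q * B * (1 - nu^2) * I_f / E
1 - nu^2 = 1 - 0.31^2 = 0.9039
Se = 116.4 * 3.7 * 0.9039 * 1.14 / 9760
Se = 0.045471 m
Convert to mm: Se = 0.045471 * 1000 = 45.471 mm


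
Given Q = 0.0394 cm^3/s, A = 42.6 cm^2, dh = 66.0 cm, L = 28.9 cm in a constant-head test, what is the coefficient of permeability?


Compute hydraulic gradient:
i = dh / L = 66.0 / 28.9 = 2.28374
Then apply Darcy's law:
k = Q / (A * i)
k = 0.0394 / (42.6 * 2.28374)
k = 0.0394 / 97.2872
k = 0.000405 cm/s


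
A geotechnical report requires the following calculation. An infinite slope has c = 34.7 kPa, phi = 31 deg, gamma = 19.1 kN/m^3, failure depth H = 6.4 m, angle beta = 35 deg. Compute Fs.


Result: 1.462

Derivation:
Using Fs = c / (gamma*H*sin(beta)*cos(beta)) + tan(phi)/tan(beta)
Cohesion contribution = 34.7 / (19.1*6.4*sin(35)*cos(35))
Cohesion contribution = 0.604172
Friction contribution = tan(31)/tan(35) = 0.858118
Fs = 0.604172 + 0.858118
Fs = 1.462


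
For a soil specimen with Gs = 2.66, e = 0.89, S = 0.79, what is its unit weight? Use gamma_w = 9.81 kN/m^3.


Using gamma = gamma_w * (Gs + S*e) / (1 + e)
Numerator: Gs + S*e = 2.66 + 0.79*0.89 = 3.3631
Denominator: 1 + e = 1 + 0.89 = 1.89
gamma = 9.81 * 3.3631 / 1.89
gamma = 17.456 kN/m^3


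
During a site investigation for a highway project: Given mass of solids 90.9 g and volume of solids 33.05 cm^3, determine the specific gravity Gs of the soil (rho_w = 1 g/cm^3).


Using Gs = m_s / (V_s * rho_w)
Since rho_w = 1 g/cm^3:
Gs = 90.9 / 33.05
Gs = 2.75


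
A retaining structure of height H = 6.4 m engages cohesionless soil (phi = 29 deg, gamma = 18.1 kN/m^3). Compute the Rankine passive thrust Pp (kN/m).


Compute passive earth pressure coefficient:
Kp = tan^2(45 + phi/2) = tan^2(59.5) = 2.88206
Compute passive force:
Pp = 0.5 * Kp * gamma * H^2
Pp = 0.5 * 2.88206 * 18.1 * 6.4^2
Pp = 1068.35 kN/m


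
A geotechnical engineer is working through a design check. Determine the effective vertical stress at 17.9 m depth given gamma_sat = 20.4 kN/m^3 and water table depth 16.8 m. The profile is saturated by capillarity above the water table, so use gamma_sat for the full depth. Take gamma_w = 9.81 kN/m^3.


Result: 354.37 kPa

Derivation:
Total stress = gamma_sat * depth
sigma = 20.4 * 17.9 = 365.16 kPa
Pore water pressure u = gamma_w * (depth - d_wt)
u = 9.81 * (17.9 - 16.8) = 10.791 kPa
Effective stress = sigma - u
sigma' = 365.16 - 10.791 = 354.37 kPa


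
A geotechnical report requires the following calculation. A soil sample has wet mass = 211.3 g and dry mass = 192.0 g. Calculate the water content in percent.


Using w = (m_wet - m_dry) / m_dry * 100
m_wet - m_dry = 211.3 - 192.0 = 19.3 g
w = 19.3 / 192.0 * 100
w = 10.05 %


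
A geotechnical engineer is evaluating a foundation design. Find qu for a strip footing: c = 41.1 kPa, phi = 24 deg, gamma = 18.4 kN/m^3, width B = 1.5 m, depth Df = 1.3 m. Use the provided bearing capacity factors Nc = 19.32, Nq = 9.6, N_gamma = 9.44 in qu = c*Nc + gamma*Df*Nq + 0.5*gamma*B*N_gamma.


Result: 1153.96 kPa

Derivation:
Compute qu = c*Nc + gamma*Df*Nq + 0.5*gamma*B*N_gamma
Term 1: 41.1 * 19.32 = 794.052
Term 2: 18.4 * 1.3 * 9.6 = 229.632
Term 3: 0.5 * 18.4 * 1.5 * 9.44 = 130.272
qu = 794.052 + 229.632 + 130.272
qu = 1153.96 kPa


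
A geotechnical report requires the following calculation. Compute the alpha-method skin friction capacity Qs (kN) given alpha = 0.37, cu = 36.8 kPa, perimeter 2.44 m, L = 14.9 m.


Result: 495.02 kN

Derivation:
Using Qs = alpha * cu * perimeter * L
Qs = 0.37 * 36.8 * 2.44 * 14.9
Qs = 495.02 kN


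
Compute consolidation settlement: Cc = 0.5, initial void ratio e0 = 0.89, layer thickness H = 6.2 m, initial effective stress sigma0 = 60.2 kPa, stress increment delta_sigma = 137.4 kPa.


Result: 0.8467 m

Derivation:
Using Sc = Cc * H / (1 + e0) * log10((sigma0 + delta_sigma) / sigma0)
Stress ratio = (60.2 + 137.4) / 60.2 = 3.28239
log10(3.28239) = 0.51619
Cc * H / (1 + e0) = 0.5 * 6.2 / (1 + 0.89) = 1.64021
Sc = 1.64021 * 0.51619
Sc = 0.8467 m


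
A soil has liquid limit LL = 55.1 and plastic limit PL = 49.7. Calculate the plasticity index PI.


Using PI = LL - PL
PI = 55.1 - 49.7
PI = 5.4


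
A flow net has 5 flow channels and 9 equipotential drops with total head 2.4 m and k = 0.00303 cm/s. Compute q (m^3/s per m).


Result: 4.04e-05 m^3/s per m

Derivation:
Convert k to m/s for unit consistency with H:
k = 0.00303 cm/s = 0.00303 / 100 m/s = 3.03e-05 m/s
Using q = k * H * Nf / Nd
Nf / Nd = 5 / 9 = 0.5556
q = 3.03e-05 * 2.4 * 0.5556
q = 4.04e-05 m^3/s per m


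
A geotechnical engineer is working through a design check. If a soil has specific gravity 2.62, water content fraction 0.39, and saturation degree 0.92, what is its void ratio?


Using the relation e = Gs * w / S
e = 2.62 * 0.39 / 0.92
e = 1.1107


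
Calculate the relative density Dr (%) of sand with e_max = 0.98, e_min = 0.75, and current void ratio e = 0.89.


Using Dr = (e_max - e) / (e_max - e_min) * 100
e_max - e = 0.98 - 0.89 = 0.09
e_max - e_min = 0.98 - 0.75 = 0.23
Dr = 0.09 / 0.23 * 100
Dr = 39.13 %


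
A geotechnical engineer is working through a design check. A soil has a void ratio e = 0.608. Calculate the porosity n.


Using the relation n = e / (1 + e)
n = 0.608 / (1 + 0.608)
n = 0.608 / 1.608
n = 0.3781


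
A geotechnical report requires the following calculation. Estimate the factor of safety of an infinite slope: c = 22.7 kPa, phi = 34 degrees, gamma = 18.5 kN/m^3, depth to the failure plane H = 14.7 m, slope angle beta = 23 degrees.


Using Fs = c / (gamma*H*sin(beta)*cos(beta)) + tan(phi)/tan(beta)
Cohesion contribution = 22.7 / (18.5*14.7*sin(23)*cos(23))
Cohesion contribution = 0.232077
Friction contribution = tan(34)/tan(23) = 1.58904
Fs = 0.232077 + 1.58904
Fs = 1.821


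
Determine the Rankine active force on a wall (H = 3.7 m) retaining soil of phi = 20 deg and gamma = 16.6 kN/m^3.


Compute active earth pressure coefficient:
Ka = tan^2(45 - phi/2) = tan^2(35.0) = 0.490291
Compute active force:
Pa = 0.5 * Ka * gamma * H^2
Pa = 0.5 * 0.490291 * 16.6 * 3.7^2
Pa = 55.71 kN/m


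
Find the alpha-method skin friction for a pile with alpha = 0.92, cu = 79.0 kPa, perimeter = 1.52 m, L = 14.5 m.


Result: 1601.87 kN

Derivation:
Using Qs = alpha * cu * perimeter * L
Qs = 0.92 * 79.0 * 1.52 * 14.5
Qs = 1601.87 kN


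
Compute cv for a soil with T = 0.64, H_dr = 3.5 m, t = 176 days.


Result: 0.04455 m^2/day

Derivation:
Using cv = T * H_dr^2 / t
H_dr^2 = 3.5^2 = 12.25
cv = 0.64 * 12.25 / 176
cv = 0.04455 m^2/day


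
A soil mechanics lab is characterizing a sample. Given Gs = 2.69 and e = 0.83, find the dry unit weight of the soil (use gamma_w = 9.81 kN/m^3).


Using gamma_d = Gs * gamma_w / (1 + e)
gamma_d = 2.69 * 9.81 / (1 + 0.83)
gamma_d = 2.69 * 9.81 / 1.83
gamma_d = 14.42 kN/m^3


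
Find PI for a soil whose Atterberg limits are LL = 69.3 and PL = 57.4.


Result: 11.9

Derivation:
Using PI = LL - PL
PI = 69.3 - 57.4
PI = 11.9


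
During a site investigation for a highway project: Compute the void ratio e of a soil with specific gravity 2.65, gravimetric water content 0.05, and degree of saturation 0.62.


Using the relation e = Gs * w / S
e = 2.65 * 0.05 / 0.62
e = 0.2137


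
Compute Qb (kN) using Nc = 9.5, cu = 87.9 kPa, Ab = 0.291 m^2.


Using Qb = Nc * cu * Ab
Qb = 9.5 * 87.9 * 0.291
Qb = 243.0 kN


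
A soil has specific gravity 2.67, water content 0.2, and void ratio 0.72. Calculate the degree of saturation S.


Using S = Gs * w / e
S = 2.67 * 0.2 / 0.72
S = 0.7417


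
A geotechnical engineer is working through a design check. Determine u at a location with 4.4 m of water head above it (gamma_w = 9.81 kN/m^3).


Result: 43.16 kPa

Derivation:
Using u = gamma_w * h_w
u = 9.81 * 4.4
u = 43.16 kPa


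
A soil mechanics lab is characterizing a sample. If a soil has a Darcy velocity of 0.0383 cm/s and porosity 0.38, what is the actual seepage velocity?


Result: 0.10079 cm/s

Derivation:
Using v_s = v_d / n
v_s = 0.0383 / 0.38
v_s = 0.10079 cm/s


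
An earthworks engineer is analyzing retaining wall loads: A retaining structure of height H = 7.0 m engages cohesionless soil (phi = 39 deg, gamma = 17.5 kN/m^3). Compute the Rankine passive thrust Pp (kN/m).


Result: 1884.57 kN/m

Derivation:
Compute passive earth pressure coefficient:
Kp = tan^2(45 + phi/2) = tan^2(64.5) = 4.395495
Compute passive force:
Pp = 0.5 * Kp * gamma * H^2
Pp = 0.5 * 4.395495 * 17.5 * 7.0^2
Pp = 1884.57 kN/m


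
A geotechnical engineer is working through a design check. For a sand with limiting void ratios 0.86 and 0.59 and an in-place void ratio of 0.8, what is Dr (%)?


Result: 22.22 %

Derivation:
Using Dr = (e_max - e) / (e_max - e_min) * 100
e_max - e = 0.86 - 0.8 = 0.06
e_max - e_min = 0.86 - 0.59 = 0.27
Dr = 0.06 / 0.27 * 100
Dr = 22.22 %


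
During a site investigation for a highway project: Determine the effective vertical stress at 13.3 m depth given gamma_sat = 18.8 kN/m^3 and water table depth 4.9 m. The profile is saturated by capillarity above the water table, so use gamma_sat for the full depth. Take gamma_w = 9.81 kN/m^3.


Total stress = gamma_sat * depth
sigma = 18.8 * 13.3 = 250.04 kPa
Pore water pressure u = gamma_w * (depth - d_wt)
u = 9.81 * (13.3 - 4.9) = 82.404 kPa
Effective stress = sigma - u
sigma' = 250.04 - 82.404 = 167.64 kPa


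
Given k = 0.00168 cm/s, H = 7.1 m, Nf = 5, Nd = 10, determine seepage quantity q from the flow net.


Convert k to m/s for unit consistency with H:
k = 0.00168 cm/s = 0.00168 / 100 m/s = 1.68e-05 m/s
Using q = k * H * Nf / Nd
Nf / Nd = 5 / 10 = 0.5
q = 1.68e-05 * 7.1 * 0.5
q = 5.964e-05 m^3/s per m


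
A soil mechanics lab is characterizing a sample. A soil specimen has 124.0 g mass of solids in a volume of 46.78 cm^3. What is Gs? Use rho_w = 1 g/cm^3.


Using Gs = m_s / (V_s * rho_w)
Since rho_w = 1 g/cm^3:
Gs = 124.0 / 46.78
Gs = 2.651


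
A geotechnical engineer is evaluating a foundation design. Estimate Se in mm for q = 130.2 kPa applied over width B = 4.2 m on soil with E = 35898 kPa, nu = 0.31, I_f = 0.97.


Result: 13.356 mm

Derivation:
Using Se = q * B * (1 - nu^2) * I_f / E
1 - nu^2 = 1 - 0.31^2 = 0.9039
Se = 130.2 * 4.2 * 0.9039 * 0.97 / 35898
Se = 0.013356 m
Convert to mm: Se = 0.013356 * 1000 = 13.356 mm


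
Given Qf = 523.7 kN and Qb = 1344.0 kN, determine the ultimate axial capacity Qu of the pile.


Using Qu = Qf + Qb
Qu = 523.7 + 1344.0
Qu = 1867.7 kN


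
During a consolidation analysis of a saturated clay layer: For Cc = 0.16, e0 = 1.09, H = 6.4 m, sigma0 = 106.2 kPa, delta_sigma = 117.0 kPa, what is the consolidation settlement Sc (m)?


Result: 0.158 m

Derivation:
Using Sc = Cc * H / (1 + e0) * log10((sigma0 + delta_sigma) / sigma0)
Stress ratio = (106.2 + 117.0) / 106.2 = 2.10169
log10(2.10169) = 0.32257
Cc * H / (1 + e0) = 0.16 * 6.4 / (1 + 1.09) = 0.489952
Sc = 0.489952 * 0.32257
Sc = 0.158 m


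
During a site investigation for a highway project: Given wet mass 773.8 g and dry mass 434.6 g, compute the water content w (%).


Using w = (m_wet - m_dry) / m_dry * 100
m_wet - m_dry = 773.8 - 434.6 = 339.2 g
w = 339.2 / 434.6 * 100
w = 78.05 %


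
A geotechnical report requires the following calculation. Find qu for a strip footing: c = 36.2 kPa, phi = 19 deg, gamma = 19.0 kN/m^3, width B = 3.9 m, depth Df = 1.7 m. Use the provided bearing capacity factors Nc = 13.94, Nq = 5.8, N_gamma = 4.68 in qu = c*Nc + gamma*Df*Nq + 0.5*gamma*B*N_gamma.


Compute qu = c*Nc + gamma*Df*Nq + 0.5*gamma*B*N_gamma
Term 1: 36.2 * 13.94 = 504.628
Term 2: 19.0 * 1.7 * 5.8 = 187.34
Term 3: 0.5 * 19.0 * 3.9 * 4.68 = 173.394
qu = 504.628 + 187.34 + 173.394
qu = 865.36 kPa


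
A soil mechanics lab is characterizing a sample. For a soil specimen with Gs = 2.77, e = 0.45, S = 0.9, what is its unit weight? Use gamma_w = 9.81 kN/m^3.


Using gamma = gamma_w * (Gs + S*e) / (1 + e)
Numerator: Gs + S*e = 2.77 + 0.9*0.45 = 3.175
Denominator: 1 + e = 1 + 0.45 = 1.45
gamma = 9.81 * 3.175 / 1.45
gamma = 21.481 kN/m^3


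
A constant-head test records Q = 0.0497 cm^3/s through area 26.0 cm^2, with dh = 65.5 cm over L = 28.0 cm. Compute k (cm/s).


Result: 0.000817 cm/s

Derivation:
Compute hydraulic gradient:
i = dh / L = 65.5 / 28.0 = 2.33929
Then apply Darcy's law:
k = Q / (A * i)
k = 0.0497 / (26.0 * 2.33929)
k = 0.0497 / 60.8214
k = 0.000817 cm/s


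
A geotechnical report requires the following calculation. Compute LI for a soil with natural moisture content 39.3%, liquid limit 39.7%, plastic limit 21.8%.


First compute the plasticity index:
PI = LL - PL = 39.7 - 21.8 = 17.9
Then compute the liquidity index:
LI = (w - PL) / PI
LI = (39.3 - 21.8) / 17.9
LI = 0.978


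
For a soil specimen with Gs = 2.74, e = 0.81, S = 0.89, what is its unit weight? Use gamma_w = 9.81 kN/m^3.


Using gamma = gamma_w * (Gs + S*e) / (1 + e)
Numerator: Gs + S*e = 2.74 + 0.89*0.81 = 3.4609
Denominator: 1 + e = 1 + 0.81 = 1.81
gamma = 9.81 * 3.4609 / 1.81
gamma = 18.758 kN/m^3


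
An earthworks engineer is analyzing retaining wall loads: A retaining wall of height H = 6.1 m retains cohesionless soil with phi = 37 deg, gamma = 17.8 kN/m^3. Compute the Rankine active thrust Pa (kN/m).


Compute active earth pressure coefficient:
Ka = tan^2(45 - phi/2) = tan^2(26.5) = 0.248584
Compute active force:
Pa = 0.5 * Ka * gamma * H^2
Pa = 0.5 * 0.248584 * 17.8 * 6.1^2
Pa = 82.32 kN/m


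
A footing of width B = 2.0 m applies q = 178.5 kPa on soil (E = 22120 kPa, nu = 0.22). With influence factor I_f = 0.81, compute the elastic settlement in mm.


Using Se = q * B * (1 - nu^2) * I_f / E
1 - nu^2 = 1 - 0.22^2 = 0.9516
Se = 178.5 * 2.0 * 0.9516 * 0.81 / 22120
Se = 0.012440 m
Convert to mm: Se = 0.012440 * 1000 = 12.44 mm


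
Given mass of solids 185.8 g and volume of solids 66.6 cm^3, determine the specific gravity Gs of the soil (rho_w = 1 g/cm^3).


Using Gs = m_s / (V_s * rho_w)
Since rho_w = 1 g/cm^3:
Gs = 185.8 / 66.6
Gs = 2.79


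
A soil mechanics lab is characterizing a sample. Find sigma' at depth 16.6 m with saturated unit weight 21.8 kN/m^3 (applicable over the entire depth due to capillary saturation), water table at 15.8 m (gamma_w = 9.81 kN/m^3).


Total stress = gamma_sat * depth
sigma = 21.8 * 16.6 = 361.88 kPa
Pore water pressure u = gamma_w * (depth - d_wt)
u = 9.81 * (16.6 - 15.8) = 7.848 kPa
Effective stress = sigma - u
sigma' = 361.88 - 7.848 = 354.03 kPa


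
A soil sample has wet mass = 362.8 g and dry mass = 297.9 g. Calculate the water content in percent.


Using w = (m_wet - m_dry) / m_dry * 100
m_wet - m_dry = 362.8 - 297.9 = 64.9 g
w = 64.9 / 297.9 * 100
w = 21.79 %


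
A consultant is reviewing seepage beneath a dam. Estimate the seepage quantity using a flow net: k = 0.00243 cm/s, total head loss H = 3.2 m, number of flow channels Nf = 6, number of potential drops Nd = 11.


Convert k to m/s for unit consistency with H:
k = 0.00243 cm/s = 0.00243 / 100 m/s = 2.43e-05 m/s
Using q = k * H * Nf / Nd
Nf / Nd = 6 / 11 = 0.5455
q = 2.43e-05 * 3.2 * 0.5455
q = 4.241e-05 m^3/s per m


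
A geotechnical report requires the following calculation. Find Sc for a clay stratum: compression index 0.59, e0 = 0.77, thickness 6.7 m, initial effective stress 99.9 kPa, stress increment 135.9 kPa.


Using Sc = Cc * H / (1 + e0) * log10((sigma0 + delta_sigma) / sigma0)
Stress ratio = (99.9 + 135.9) / 99.9 = 2.36036
log10(2.36036) = 0.372978
Cc * H / (1 + e0) = 0.59 * 6.7 / (1 + 0.77) = 2.23333
Sc = 2.23333 * 0.372978
Sc = 0.833 m


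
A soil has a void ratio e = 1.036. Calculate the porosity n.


Using the relation n = e / (1 + e)
n = 1.036 / (1 + 1.036)
n = 1.036 / 2.036
n = 0.5088


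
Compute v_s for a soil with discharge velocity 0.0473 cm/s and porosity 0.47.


Using v_s = v_d / n
v_s = 0.0473 / 0.47
v_s = 0.10064 cm/s


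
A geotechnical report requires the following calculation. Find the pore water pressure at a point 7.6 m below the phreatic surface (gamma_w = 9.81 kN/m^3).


Using u = gamma_w * h_w
u = 9.81 * 7.6
u = 74.56 kPa


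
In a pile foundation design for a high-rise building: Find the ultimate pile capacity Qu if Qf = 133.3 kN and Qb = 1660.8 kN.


Using Qu = Qf + Qb
Qu = 133.3 + 1660.8
Qu = 1794.1 kN


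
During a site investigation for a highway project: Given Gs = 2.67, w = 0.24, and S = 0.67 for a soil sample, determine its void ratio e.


Using the relation e = Gs * w / S
e = 2.67 * 0.24 / 0.67
e = 0.9564


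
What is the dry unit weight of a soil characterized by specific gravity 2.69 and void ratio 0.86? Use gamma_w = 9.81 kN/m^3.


Using gamma_d = Gs * gamma_w / (1 + e)
gamma_d = 2.69 * 9.81 / (1 + 0.86)
gamma_d = 2.69 * 9.81 / 1.86
gamma_d = 14.188 kN/m^3


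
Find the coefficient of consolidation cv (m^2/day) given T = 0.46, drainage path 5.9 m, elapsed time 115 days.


Using cv = T * H_dr^2 / t
H_dr^2 = 5.9^2 = 34.81
cv = 0.46 * 34.81 / 115
cv = 0.13924 m^2/day


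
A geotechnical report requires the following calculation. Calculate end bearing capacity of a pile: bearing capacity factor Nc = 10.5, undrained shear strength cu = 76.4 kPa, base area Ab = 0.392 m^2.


Using Qb = Nc * cu * Ab
Qb = 10.5 * 76.4 * 0.392
Qb = 314.46 kN


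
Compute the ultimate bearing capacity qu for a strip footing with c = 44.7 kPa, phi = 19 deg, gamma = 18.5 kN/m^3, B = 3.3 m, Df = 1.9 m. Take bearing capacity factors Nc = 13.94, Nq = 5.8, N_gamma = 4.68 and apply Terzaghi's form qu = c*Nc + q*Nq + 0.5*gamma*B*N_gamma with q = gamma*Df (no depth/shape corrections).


Compute qu = c*Nc + gamma*Df*Nq + 0.5*gamma*B*N_gamma
Term 1: 44.7 * 13.94 = 623.118
Term 2: 18.5 * 1.9 * 5.8 = 203.87
Term 3: 0.5 * 18.5 * 3.3 * 4.68 = 142.857
qu = 623.118 + 203.87 + 142.857
qu = 969.85 kPa


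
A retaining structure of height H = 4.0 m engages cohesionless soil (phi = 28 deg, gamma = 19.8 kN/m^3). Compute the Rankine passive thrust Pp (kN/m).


Result: 438.74 kN/m

Derivation:
Compute passive earth pressure coefficient:
Kp = tan^2(45 + phi/2) = tan^2(59.0) = 2.769826
Compute passive force:
Pp = 0.5 * Kp * gamma * H^2
Pp = 0.5 * 2.769826 * 19.8 * 4.0^2
Pp = 438.74 kN/m


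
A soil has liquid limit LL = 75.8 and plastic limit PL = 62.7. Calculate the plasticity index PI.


Using PI = LL - PL
PI = 75.8 - 62.7
PI = 13.1


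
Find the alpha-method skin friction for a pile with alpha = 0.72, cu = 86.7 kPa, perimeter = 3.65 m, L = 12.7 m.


Using Qs = alpha * cu * perimeter * L
Qs = 0.72 * 86.7 * 3.65 * 12.7
Qs = 2893.66 kN


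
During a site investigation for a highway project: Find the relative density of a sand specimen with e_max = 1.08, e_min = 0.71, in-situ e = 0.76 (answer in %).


Using Dr = (e_max - e) / (e_max - e_min) * 100
e_max - e = 1.08 - 0.76 = 0.32
e_max - e_min = 1.08 - 0.71 = 0.37
Dr = 0.32 / 0.37 * 100
Dr = 86.49 %


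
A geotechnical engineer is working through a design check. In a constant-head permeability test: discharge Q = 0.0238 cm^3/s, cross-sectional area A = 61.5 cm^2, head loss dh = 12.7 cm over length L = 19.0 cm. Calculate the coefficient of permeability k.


Result: 0.000579 cm/s

Derivation:
Compute hydraulic gradient:
i = dh / L = 12.7 / 19.0 = 0.668421
Then apply Darcy's law:
k = Q / (A * i)
k = 0.0238 / (61.5 * 0.668421)
k = 0.0238 / 41.1079
k = 0.000579 cm/s


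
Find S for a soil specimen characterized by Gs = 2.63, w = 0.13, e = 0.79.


Using S = Gs * w / e
S = 2.63 * 0.13 / 0.79
S = 0.4328


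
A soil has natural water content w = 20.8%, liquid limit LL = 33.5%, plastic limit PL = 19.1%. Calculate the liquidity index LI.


First compute the plasticity index:
PI = LL - PL = 33.5 - 19.1 = 14.4
Then compute the liquidity index:
LI = (w - PL) / PI
LI = (20.8 - 19.1) / 14.4
LI = 0.118


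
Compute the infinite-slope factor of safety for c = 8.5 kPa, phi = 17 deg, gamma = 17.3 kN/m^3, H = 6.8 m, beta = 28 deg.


Result: 0.749

Derivation:
Using Fs = c / (gamma*H*sin(beta)*cos(beta)) + tan(phi)/tan(beta)
Cohesion contribution = 8.5 / (17.3*6.8*sin(28)*cos(28))
Cohesion contribution = 0.174309
Friction contribution = tan(17)/tan(28) = 0.574996
Fs = 0.174309 + 0.574996
Fs = 0.749


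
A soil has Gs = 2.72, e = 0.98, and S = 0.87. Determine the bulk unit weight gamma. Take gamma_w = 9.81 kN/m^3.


Using gamma = gamma_w * (Gs + S*e) / (1 + e)
Numerator: Gs + S*e = 2.72 + 0.87*0.98 = 3.5726
Denominator: 1 + e = 1 + 0.98 = 1.98
gamma = 9.81 * 3.5726 / 1.98
gamma = 17.701 kN/m^3


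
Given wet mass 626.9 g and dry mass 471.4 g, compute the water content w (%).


Using w = (m_wet - m_dry) / m_dry * 100
m_wet - m_dry = 626.9 - 471.4 = 155.5 g
w = 155.5 / 471.4 * 100
w = 32.99 %


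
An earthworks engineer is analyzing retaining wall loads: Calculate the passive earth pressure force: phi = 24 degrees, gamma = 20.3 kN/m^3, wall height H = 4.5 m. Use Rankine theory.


Compute passive earth pressure coefficient:
Kp = tan^2(45 + phi/2) = tan^2(57.0) = 2.371184
Compute passive force:
Pp = 0.5 * Kp * gamma * H^2
Pp = 0.5 * 2.371184 * 20.3 * 4.5^2
Pp = 487.37 kN/m


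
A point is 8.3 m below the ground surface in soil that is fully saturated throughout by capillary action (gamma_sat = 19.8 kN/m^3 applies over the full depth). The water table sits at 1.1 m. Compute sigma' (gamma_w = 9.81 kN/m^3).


Total stress = gamma_sat * depth
sigma = 19.8 * 8.3 = 164.34 kPa
Pore water pressure u = gamma_w * (depth - d_wt)
u = 9.81 * (8.3 - 1.1) = 70.632 kPa
Effective stress = sigma - u
sigma' = 164.34 - 70.632 = 93.71 kPa


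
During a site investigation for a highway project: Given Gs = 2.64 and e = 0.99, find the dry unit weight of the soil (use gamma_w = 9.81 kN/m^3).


Using gamma_d = Gs * gamma_w / (1 + e)
gamma_d = 2.64 * 9.81 / (1 + 0.99)
gamma_d = 2.64 * 9.81 / 1.99
gamma_d = 13.014 kN/m^3


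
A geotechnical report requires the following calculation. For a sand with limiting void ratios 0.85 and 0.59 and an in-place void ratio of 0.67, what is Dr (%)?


Result: 69.23 %

Derivation:
Using Dr = (e_max - e) / (e_max - e_min) * 100
e_max - e = 0.85 - 0.67 = 0.18
e_max - e_min = 0.85 - 0.59 = 0.26
Dr = 0.18 / 0.26 * 100
Dr = 69.23 %


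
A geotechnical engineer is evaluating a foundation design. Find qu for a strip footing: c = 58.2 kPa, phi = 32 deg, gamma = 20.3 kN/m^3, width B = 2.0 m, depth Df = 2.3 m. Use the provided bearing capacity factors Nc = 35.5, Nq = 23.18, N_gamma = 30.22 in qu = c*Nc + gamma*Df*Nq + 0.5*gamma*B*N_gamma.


Result: 3761.84 kPa

Derivation:
Compute qu = c*Nc + gamma*Df*Nq + 0.5*gamma*B*N_gamma
Term 1: 58.2 * 35.5 = 2066.1
Term 2: 20.3 * 2.3 * 23.18 = 1082.2742
Term 3: 0.5 * 20.3 * 2.0 * 30.22 = 613.466
qu = 2066.1 + 1082.2742 + 613.466
qu = 3761.84 kPa


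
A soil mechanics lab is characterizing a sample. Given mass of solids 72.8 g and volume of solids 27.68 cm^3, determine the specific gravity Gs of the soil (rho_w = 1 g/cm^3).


Using Gs = m_s / (V_s * rho_w)
Since rho_w = 1 g/cm^3:
Gs = 72.8 / 27.68
Gs = 2.63


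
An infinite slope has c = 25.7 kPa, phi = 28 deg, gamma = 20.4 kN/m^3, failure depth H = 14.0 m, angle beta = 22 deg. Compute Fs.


Using Fs = c / (gamma*H*sin(beta)*cos(beta)) + tan(phi)/tan(beta)
Cohesion contribution = 25.7 / (20.4*14.0*sin(22)*cos(22))
Cohesion contribution = 0.25908
Friction contribution = tan(28)/tan(22) = 1.31603
Fs = 0.25908 + 1.31603
Fs = 1.575


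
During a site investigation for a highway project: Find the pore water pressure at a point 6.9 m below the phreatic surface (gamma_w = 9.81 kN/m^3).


Result: 67.69 kPa

Derivation:
Using u = gamma_w * h_w
u = 9.81 * 6.9
u = 67.69 kPa


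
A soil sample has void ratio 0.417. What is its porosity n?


Using the relation n = e / (1 + e)
n = 0.417 / (1 + 0.417)
n = 0.417 / 1.417
n = 0.2943


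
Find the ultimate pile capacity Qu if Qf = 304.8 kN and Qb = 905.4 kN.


Result: 1210.2 kN

Derivation:
Using Qu = Qf + Qb
Qu = 304.8 + 905.4
Qu = 1210.2 kN


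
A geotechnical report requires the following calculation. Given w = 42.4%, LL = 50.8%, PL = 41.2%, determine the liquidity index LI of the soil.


First compute the plasticity index:
PI = LL - PL = 50.8 - 41.2 = 9.6
Then compute the liquidity index:
LI = (w - PL) / PI
LI = (42.4 - 41.2) / 9.6
LI = 0.125


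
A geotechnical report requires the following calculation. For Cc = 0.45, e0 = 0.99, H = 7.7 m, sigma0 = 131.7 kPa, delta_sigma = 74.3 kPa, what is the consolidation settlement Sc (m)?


Using Sc = Cc * H / (1 + e0) * log10((sigma0 + delta_sigma) / sigma0)
Stress ratio = (131.7 + 74.3) / 131.7 = 1.56416
log10(1.56416) = 0.194281
Cc * H / (1 + e0) = 0.45 * 7.7 / (1 + 0.99) = 1.74121
Sc = 1.74121 * 0.194281
Sc = 0.3383 m


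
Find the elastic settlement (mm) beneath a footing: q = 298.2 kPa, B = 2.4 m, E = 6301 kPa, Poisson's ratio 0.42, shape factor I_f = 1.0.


Using Se = q * B * (1 - nu^2) * I_f / E
1 - nu^2 = 1 - 0.42^2 = 0.8236
Se = 298.2 * 2.4 * 0.8236 * 1.0 / 6301
Se = 0.093546 m
Convert to mm: Se = 0.093546 * 1000 = 93.546 mm


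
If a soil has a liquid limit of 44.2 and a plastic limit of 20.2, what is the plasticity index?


Result: 24.0

Derivation:
Using PI = LL - PL
PI = 44.2 - 20.2
PI = 24.0


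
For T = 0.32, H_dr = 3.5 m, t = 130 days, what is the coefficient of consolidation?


Using cv = T * H_dr^2 / t
H_dr^2 = 3.5^2 = 12.25
cv = 0.32 * 12.25 / 130
cv = 0.03015 m^2/day


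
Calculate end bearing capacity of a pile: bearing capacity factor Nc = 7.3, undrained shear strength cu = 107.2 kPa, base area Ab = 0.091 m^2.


Using Qb = Nc * cu * Ab
Qb = 7.3 * 107.2 * 0.091
Qb = 71.21 kN


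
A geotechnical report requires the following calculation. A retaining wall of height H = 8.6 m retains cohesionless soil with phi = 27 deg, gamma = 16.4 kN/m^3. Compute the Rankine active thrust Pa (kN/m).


Compute active earth pressure coefficient:
Ka = tan^2(45 - phi/2) = tan^2(31.5) = 0.375525
Compute active force:
Pa = 0.5 * Ka * gamma * H^2
Pa = 0.5 * 0.375525 * 16.4 * 8.6^2
Pa = 227.75 kN/m
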